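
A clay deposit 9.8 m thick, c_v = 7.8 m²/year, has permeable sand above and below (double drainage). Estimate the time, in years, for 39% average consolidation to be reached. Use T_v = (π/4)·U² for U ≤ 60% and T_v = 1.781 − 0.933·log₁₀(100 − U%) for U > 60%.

t ≈ 0.368 years

Drainage path length: H_d = H/2 = 4.9 m (double drainage).
U ≤ 60%: T_v = (π/4)·U² = (π/4)×0.39² = 0.11946.
t = T_v·H_d²/c_v = 0.11946×4.9²/7.8 = 0.3677 years.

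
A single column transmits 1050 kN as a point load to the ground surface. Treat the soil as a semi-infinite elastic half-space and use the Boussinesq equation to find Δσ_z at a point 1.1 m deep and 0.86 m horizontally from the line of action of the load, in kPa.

Boussinesq vertical stress below a point load on an elastic half-space:
Δσ_z = 3P/(2πz²) · [1 + (r/z)²]^(−5/2)
r/z = 0.86/1.1 = 0.78182; [1+(r/z)²]^(−5/2) = 0.30346.
Δσ_z = 3×1050/(2π×1.1²) × 0.30346 = 414.33 × 0.30346 = 125.7 kPa

Δσ_z ≈ 126 kPa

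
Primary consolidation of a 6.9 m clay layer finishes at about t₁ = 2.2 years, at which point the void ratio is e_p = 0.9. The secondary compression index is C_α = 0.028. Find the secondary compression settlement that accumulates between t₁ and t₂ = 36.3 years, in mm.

Secondary compression: S_s = C_α·H/(1+e_p)·log₁₀(t₂/t₁)
S_s = 0.028×6.9/(1+0.9)×log₁₀(36.3/2.2)
    = 0.1017 × 1.217 = 0.1238 m

S_s ≈ 124 mm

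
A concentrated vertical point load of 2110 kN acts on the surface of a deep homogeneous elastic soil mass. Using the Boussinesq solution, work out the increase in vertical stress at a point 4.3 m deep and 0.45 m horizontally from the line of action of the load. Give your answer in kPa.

Boussinesq vertical stress below a point load on an elastic half-space:
Δσ_z = 3P/(2πz²) · [1 + (r/z)²]^(−5/2)
r/z = 0.45/4.3 = 0.10465; [1+(r/z)²]^(−5/2) = 0.97314.
Δσ_z = 3×2110/(2π×4.3²) × 0.97314 = 54.486 × 0.97314 = 53.02 kPa

Δσ_z ≈ 53 kPa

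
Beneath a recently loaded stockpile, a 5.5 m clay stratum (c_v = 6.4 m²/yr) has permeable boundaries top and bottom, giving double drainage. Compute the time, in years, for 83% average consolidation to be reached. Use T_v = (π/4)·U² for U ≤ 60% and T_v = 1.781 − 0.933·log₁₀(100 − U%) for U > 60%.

Drainage path length: H_d = H/2 = 2.75 m (double drainage).
U > 60%: T_v = 1.781 − 0.933·log₁₀(100 − 83) = 0.63299.
t = T_v·H_d²/c_v = 0.63299×2.75²/6.4 = 0.748 years.

t ≈ 0.748 years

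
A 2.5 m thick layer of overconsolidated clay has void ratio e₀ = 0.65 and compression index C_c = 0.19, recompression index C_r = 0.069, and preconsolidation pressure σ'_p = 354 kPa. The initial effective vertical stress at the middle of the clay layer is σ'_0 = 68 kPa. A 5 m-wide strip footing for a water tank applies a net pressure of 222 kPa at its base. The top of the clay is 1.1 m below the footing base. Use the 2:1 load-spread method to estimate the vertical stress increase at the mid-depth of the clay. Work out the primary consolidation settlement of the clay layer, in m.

Mid-depth of clay below the footing base: z = 1.1 + 2.5/2 = 2.35 m.
Stress increase at mid-clay by the 2:1 spreading method:
Δσ = qB/(B+z) = 222×5/(5+2.35) = 151.02 kPa
Final effective stress: σ'_f = 68 + 151.02 = 219.02 kPa.
σ'_f = 219.02 ≤ σ'_p = 354 kPa, so the clay remains overconsolidated and only the recompression index applies:
S_c = C_r·H/(1+e₀)·log₁₀(σ'_f/σ'_0) = 0.069×2.5/1.65×log₁₀(219.02/68)
    = 0.10455 × 0.50797 = 0.05311 m

S_c ≈ 0.0531 m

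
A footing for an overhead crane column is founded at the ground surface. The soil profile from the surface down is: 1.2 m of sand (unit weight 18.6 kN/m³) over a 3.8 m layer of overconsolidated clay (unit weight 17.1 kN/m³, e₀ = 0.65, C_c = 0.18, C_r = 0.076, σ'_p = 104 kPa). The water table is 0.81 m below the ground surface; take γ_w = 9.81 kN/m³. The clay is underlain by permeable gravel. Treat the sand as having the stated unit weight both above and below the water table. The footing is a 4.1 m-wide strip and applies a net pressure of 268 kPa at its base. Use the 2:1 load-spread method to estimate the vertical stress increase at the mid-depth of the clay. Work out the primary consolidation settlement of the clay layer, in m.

Mid-depth of clay below the ground surface: z = 1.2 + 3.8/2 = 3.1 m.
Total vertical stress at mid-clay: σ_v = 18.6×1.2 + 17.1×1.9 = 54.81 kPa.
Pore pressure: u = 9.81×(3.1 − 0.81) = 22.465 kPa.
Initial effective stress: σ'_0 = σ_v − u = 54.81 − 22.465 = 32.345 kPa.
Stress increase at mid-clay by the 2:1 spreading method:
Δσ = qB/(B+z) = 268×4.1/(4.1+3.1) = 152.61 kPa
Final effective stress: σ'_f = 32.345 + 152.61 = 184.96 kPa.
σ'_f = 184.96 > σ'_p = 104 kPa, so the stress path crosses the preconsolidation pressure — recompression up to σ'_p, then virgin compression beyond:
S_c = H/(1+e₀)·[C_r·log₁₀(σ'_p/σ'_0) + C_c·log₁₀(σ'_f/σ'_p)]
    = 3.8/1.65 × [0.076×log₁₀(104/32.345) + 0.18×log₁₀(184.96/104)]
    = 2.303 × [0.038549 + 0.045008] = 0.1924 m

S_c ≈ 0.192 m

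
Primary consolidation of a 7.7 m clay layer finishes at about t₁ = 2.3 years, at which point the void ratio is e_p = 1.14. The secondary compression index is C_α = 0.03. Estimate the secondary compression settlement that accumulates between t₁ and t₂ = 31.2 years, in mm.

S_s ≈ 122 mm

Secondary compression: S_s = C_α·H/(1+e_p)·log₁₀(t₂/t₁)
S_s = 0.03×7.7/(1+1.14)×log₁₀(31.2/2.3)
    = 0.1079 × 1.132 = 0.1222 m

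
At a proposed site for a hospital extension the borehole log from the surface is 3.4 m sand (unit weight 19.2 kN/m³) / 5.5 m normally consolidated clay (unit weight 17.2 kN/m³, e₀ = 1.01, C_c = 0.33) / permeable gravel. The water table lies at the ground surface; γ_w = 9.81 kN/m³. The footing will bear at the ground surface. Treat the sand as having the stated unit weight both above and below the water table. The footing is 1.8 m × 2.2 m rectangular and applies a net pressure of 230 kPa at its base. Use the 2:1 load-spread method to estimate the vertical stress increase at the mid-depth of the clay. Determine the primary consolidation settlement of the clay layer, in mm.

Mid-depth of clay below the ground surface: z = 3.4 + 5.5/2 = 6.15 m.
Total vertical stress at mid-clay: σ_v = 19.2×3.4 + 17.2×2.75 = 112.58 kPa.
Pore pressure: u = 9.81×(6.15 − 0) = 60.332 kPa.
Initial effective stress: σ'_0 = σ_v − u = 112.58 − 60.332 = 52.248 kPa.
Stress increase at mid-clay by the 2:1 spreading method:
Δσ = qBL/((B+z)(L+z)) = 230×1.8×2.2/((1.8+6.15)(2.2+6.15)) = 13.72 kPa
Final effective stress: σ'_f = σ'_0 + Δσ = 52.248 + 13.72 = 65.968 kPa.
Normally consolidated clay, so the full stress increment lies on the virgin compression line:
S_c = C_c·H/(1+e₀)·log₁₀(σ'_f/σ'_0) = 0.33×5.5/(1+1.01)×log₁₀(65.968/52.248)
    = 0.90299 × 0.10126 = 0.09144 m

S_c ≈ 91.4 mm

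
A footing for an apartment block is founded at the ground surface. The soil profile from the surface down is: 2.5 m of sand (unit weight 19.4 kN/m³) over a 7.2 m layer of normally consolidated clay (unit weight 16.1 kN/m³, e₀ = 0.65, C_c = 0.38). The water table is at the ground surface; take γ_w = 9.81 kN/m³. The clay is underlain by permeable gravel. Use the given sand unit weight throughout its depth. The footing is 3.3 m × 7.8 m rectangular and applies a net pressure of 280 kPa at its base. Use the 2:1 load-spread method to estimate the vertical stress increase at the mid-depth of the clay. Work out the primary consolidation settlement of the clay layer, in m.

Mid-depth of clay below the ground surface: z = 2.5 + 7.2/2 = 6.1 m.
Total vertical stress at mid-clay: σ_v = 19.4×2.5 + 16.1×3.6 = 106.46 kPa.
Pore pressure: u = 9.81×(6.1 − 0) = 59.841 kPa.
Initial effective stress: σ'_0 = σ_v − u = 106.46 − 59.841 = 46.619 kPa.
Stress increase at mid-clay by the 2:1 spreading method:
Δσ = qBL/((B+z)(L+z)) = 280×3.3×7.8/((3.3+6.1)(7.8+6.1)) = 55.16 kPa
Final effective stress: σ'_f = σ'_0 + Δσ = 46.619 + 55.16 = 101.78 kPa.
Normally consolidated clay, so the full stress increment lies on the virgin compression line:
S_c = C_c·H/(1+e₀)·log₁₀(σ'_f/σ'_0) = 0.38×7.2/(1+0.65)×log₁₀(101.78/46.619)
    = 1.6582 × 0.3391 = 0.5623 m

S_c ≈ 0.562 m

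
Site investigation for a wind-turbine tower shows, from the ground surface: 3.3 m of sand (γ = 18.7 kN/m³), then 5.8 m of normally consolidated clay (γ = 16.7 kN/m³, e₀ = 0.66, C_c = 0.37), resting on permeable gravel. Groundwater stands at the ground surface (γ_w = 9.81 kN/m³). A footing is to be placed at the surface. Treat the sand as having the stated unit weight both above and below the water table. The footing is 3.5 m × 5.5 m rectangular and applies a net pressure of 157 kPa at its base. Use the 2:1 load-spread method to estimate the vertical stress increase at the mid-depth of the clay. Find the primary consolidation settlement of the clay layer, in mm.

Mid-depth of clay below the ground surface: z = 3.3 + 5.8/2 = 6.2 m.
Total vertical stress at mid-clay: σ_v = 18.7×3.3 + 16.7×2.9 = 110.14 kPa.
Pore pressure: u = 9.81×(6.2 − 0) = 60.822 kPa.
Initial effective stress: σ'_0 = σ_v − u = 110.14 − 60.822 = 49.318 kPa.
Stress increase at mid-clay by the 2:1 spreading method:
Δσ = qBL/((B+z)(L+z)) = 157×3.5×5.5/((3.5+6.2)(5.5+6.2)) = 26.63 kPa
Final effective stress: σ'_f = σ'_0 + Δσ = 49.318 + 26.63 = 75.948 kPa.
Normally consolidated clay, so the full stress increment lies on the virgin compression line:
S_c = C_c·H/(1+e₀)·log₁₀(σ'_f/σ'_0) = 0.37×5.8/(1+0.66)×log₁₀(75.948/49.318)
    = 1.2928 × 0.18751 = 0.2424 m

S_c ≈ 242 mm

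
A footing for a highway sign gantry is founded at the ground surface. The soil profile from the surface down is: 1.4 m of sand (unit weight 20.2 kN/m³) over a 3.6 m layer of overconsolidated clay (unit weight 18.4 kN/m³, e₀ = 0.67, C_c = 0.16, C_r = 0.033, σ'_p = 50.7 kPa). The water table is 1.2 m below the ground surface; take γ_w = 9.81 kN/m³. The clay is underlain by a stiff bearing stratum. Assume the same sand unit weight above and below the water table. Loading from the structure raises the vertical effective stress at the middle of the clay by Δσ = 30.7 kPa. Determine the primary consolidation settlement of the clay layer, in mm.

S_c ≈ 59.5 mm

Mid-depth of clay below the ground surface: z = 1.4 + 3.6/2 = 3.2 m.
Total vertical stress at mid-clay: σ_v = 20.2×1.4 + 18.4×1.8 = 61.4 kPa.
Pore pressure: u = 9.81×(3.2 − 1.2) = 19.62 kPa.
Initial effective stress: σ'_0 = σ_v − u = 61.4 − 19.62 = 41.78 kPa.
Final effective stress: σ'_f = 41.78 + 30.7 = 72.48 kPa.
σ'_f = 72.48 > σ'_p = 50.7 kPa, so the stress path crosses the preconsolidation pressure — recompression up to σ'_p, then virgin compression beyond:
S_c = H/(1+e₀)·[C_r·log₁₀(σ'_p/σ'_0) + C_c·log₁₀(σ'_f/σ'_p)]
    = 3.6/1.67 × [0.033×log₁₀(50.7/41.78) + 0.16×log₁₀(72.48/50.7)]
    = 2.1557 × [0.0027733 + 0.024834] = 0.05951 m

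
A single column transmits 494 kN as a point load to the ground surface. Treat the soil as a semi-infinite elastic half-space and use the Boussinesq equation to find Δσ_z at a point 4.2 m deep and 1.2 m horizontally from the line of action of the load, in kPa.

Δσ_z ≈ 11 kPa

Boussinesq vertical stress below a point load on an elastic half-space:
Δσ_z = 3P/(2πz²) · [1 + (r/z)²]^(−5/2)
r/z = 1.2/4.2 = 0.28571; [1+(r/z)²]^(−5/2) = 0.82187.
Δσ_z = 3×494/(2π×4.2²) × 0.82187 = 13.371 × 0.82187 = 10.99 kPa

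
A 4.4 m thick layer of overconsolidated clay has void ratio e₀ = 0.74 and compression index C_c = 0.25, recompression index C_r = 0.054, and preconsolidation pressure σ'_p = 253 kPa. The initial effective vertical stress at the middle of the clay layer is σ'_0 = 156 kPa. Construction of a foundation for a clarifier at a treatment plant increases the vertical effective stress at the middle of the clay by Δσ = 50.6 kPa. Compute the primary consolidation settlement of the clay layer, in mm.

S_c ≈ 16.7 mm

Final effective stress: σ'_f = 156 + 50.6 = 206.6 kPa.
σ'_f = 206.6 ≤ σ'_p = 253 kPa, so the clay remains overconsolidated and only the recompression index applies:
S_c = C_r·H/(1+e₀)·log₁₀(σ'_f/σ'_0) = 0.054×4.4/1.74×log₁₀(206.6/156)
    = 0.13655 × 0.12201 = 0.01666 m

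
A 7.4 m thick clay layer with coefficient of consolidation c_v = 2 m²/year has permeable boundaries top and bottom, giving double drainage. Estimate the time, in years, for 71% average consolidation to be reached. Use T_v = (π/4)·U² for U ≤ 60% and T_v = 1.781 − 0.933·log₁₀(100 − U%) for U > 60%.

t ≈ 2.85 years

Drainage path length: H_d = H/2 = 3.7 m (double drainage).
U > 60%: T_v = 1.781 − 0.933·log₁₀(100 − 71) = 0.41658.
t = T_v·H_d²/c_v = 0.41658×3.7²/2 = 2.851 years.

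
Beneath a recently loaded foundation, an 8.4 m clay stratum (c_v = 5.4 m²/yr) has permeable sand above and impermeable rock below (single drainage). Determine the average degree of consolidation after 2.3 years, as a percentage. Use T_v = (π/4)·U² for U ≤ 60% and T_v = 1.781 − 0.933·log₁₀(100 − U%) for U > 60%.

U ≈ 47.3 %

Drainage path length: H_d = H = 8.4 m (single drainage).
T_v = c_v·t/H_d² = 5.4×2.3/8.4² = 0.17602.
T_v = 0.17602 corresponds to the U ≤ 60% branch:
U = √(4T_v/π) = 0.4734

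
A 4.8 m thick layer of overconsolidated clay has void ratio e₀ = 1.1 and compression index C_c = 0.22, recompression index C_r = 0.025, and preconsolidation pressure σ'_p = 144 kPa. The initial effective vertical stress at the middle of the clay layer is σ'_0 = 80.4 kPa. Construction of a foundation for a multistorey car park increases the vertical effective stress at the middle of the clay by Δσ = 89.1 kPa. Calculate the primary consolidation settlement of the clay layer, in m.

Final effective stress: σ'_f = 80.4 + 89.1 = 169.5 kPa.
σ'_f = 169.5 > σ'_p = 144 kPa, so the stress path crosses the preconsolidation pressure — recompression up to σ'_p, then virgin compression beyond:
S_c = H/(1+e₀)·[C_r·log₁₀(σ'_p/σ'_0) + C_c·log₁₀(σ'_f/σ'_p)]
    = 4.8/2.1 × [0.025×log₁₀(144/80.4) + 0.22×log₁₀(169.5/144)]
    = 2.2857 × [0.0063277 + 0.015578] = 0.05007 m

S_c ≈ 0.0501 m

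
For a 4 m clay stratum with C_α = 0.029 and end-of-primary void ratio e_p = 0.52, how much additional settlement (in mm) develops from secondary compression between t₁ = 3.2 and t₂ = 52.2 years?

Secondary compression: S_s = C_α·H/(1+e_p)·log₁₀(t₂/t₁)
S_s = 0.029×4/(1+0.52)×log₁₀(52.2/3.2)
    = 0.07632 × 1.213 = 0.09253 m

S_s ≈ 92.5 mm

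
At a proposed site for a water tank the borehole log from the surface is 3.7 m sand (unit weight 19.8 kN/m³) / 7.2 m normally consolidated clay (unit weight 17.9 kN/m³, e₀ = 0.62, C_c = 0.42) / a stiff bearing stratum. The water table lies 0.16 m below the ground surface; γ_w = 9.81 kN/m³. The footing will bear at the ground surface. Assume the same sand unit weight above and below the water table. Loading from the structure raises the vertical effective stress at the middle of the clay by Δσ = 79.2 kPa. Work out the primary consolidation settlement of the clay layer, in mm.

S_c ≈ 628 mm

Mid-depth of clay below the ground surface: z = 3.7 + 7.2/2 = 7.3 m.
Total vertical stress at mid-clay: σ_v = 19.8×3.7 + 17.9×3.6 = 137.7 kPa.
Pore pressure: u = 9.81×(7.3 − 0.16) = 70.043 kPa.
Initial effective stress: σ'_0 = σ_v − u = 137.7 − 70.043 = 67.657 kPa.
Final effective stress: σ'_f = σ'_0 + Δσ = 67.657 + 79.2 = 146.86 kPa.
Normally consolidated clay, so the full stress increment lies on the virgin compression line:
S_c = C_c·H/(1+e₀)·log₁₀(σ'_f/σ'_0) = 0.42×7.2/(1+0.62)×log₁₀(146.86/67.657)
    = 1.8667 × 0.33659 = 0.6283 m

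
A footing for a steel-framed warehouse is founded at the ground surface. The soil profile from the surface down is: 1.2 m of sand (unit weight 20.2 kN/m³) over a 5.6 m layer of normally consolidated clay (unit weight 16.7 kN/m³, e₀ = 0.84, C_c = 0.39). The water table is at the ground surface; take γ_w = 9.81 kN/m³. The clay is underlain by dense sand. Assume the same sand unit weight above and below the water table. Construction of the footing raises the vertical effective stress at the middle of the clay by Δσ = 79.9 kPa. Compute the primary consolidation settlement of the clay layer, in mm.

Mid-depth of clay below the ground surface: z = 1.2 + 5.6/2 = 4 m.
Total vertical stress at mid-clay: σ_v = 20.2×1.2 + 16.7×2.8 = 71 kPa.
Pore pressure: u = 9.81×(4 − 0) = 39.24 kPa.
Initial effective stress: σ'_0 = σ_v − u = 71 − 39.24 = 31.76 kPa.
Final effective stress: σ'_f = σ'_0 + Δσ = 31.76 + 79.9 = 111.66 kPa.
Normally consolidated clay, so the full stress increment lies on the virgin compression line:
S_c = C_c·H/(1+e₀)·log₁₀(σ'_f/σ'_0) = 0.39×5.6/(1+0.84)×log₁₀(111.66/31.76)
    = 1.187 × 0.54602 = 0.6481 m

S_c ≈ 648 mm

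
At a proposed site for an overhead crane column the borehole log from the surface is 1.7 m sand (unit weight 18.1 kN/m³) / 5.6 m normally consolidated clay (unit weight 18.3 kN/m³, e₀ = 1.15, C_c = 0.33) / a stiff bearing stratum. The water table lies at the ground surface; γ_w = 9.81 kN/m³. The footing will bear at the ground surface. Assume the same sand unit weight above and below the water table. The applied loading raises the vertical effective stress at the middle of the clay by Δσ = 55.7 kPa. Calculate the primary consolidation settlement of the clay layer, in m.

Mid-depth of clay below the ground surface: z = 1.7 + 5.6/2 = 4.5 m.
Total vertical stress at mid-clay: σ_v = 18.1×1.7 + 18.3×2.8 = 82.01 kPa.
Pore pressure: u = 9.81×(4.5 − 0) = 44.145 kPa.
Initial effective stress: σ'_0 = σ_v − u = 82.01 − 44.145 = 37.865 kPa.
Final effective stress: σ'_f = σ'_0 + Δσ = 37.865 + 55.7 = 93.565 kPa.
Normally consolidated clay, so the full stress increment lies on the virgin compression line:
S_c = C_c·H/(1+e₀)·log₁₀(σ'_f/σ'_0) = 0.33×5.6/(1+1.15)×log₁₀(93.565/37.865)
    = 0.85953 × 0.39288 = 0.3377 m

S_c ≈ 0.338 m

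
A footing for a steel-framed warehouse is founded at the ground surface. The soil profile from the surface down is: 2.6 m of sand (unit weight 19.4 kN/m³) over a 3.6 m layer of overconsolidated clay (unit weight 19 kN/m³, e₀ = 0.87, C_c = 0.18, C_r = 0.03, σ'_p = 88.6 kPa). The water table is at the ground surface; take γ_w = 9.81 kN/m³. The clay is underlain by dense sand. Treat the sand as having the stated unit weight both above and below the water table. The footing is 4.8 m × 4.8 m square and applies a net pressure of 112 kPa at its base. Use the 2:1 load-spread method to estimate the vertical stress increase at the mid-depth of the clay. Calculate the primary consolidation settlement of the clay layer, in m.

Mid-depth of clay below the ground surface: z = 2.6 + 3.6/2 = 4.4 m.
Total vertical stress at mid-clay: σ_v = 19.4×2.6 + 19×1.8 = 84.64 kPa.
Pore pressure: u = 9.81×(4.4 − 0) = 43.164 kPa.
Initial effective stress: σ'_0 = σ_v − u = 84.64 − 43.164 = 41.476 kPa.
Stress increase at mid-clay by the 2:1 spreading method:
Δσ = qBL/((B+z)(L+z)) = 112×4.8×4.8/((4.8+4.4)(4.8+4.4)) = 30.488 kPa
Final effective stress: σ'_f = 41.476 + 30.488 = 71.964 kPa.
σ'_f = 71.964 ≤ σ'_p = 88.6 kPa, so the clay remains overconsolidated and only the recompression index applies:
S_c = C_r·H/(1+e₀)·log₁₀(σ'_f/σ'_0) = 0.03×3.6/1.87×log₁₀(71.964/41.476)
    = 0.057753 × 0.23932 = 0.01382 m

S_c ≈ 0.0138 m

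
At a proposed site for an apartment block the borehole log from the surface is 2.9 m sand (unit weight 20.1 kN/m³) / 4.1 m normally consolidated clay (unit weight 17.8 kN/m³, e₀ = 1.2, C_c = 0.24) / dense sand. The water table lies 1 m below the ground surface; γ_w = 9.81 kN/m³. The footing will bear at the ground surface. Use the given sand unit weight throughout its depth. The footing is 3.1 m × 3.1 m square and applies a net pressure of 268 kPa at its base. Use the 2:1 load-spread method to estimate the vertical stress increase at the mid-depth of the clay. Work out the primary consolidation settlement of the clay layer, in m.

S_c ≈ 0.104 m

Mid-depth of clay below the ground surface: z = 2.9 + 4.1/2 = 4.95 m.
Total vertical stress at mid-clay: σ_v = 20.1×2.9 + 17.8×2.05 = 94.78 kPa.
Pore pressure: u = 9.81×(4.95 − 1) = 38.75 kPa.
Initial effective stress: σ'_0 = σ_v − u = 94.78 − 38.75 = 56.03 kPa.
Stress increase at mid-clay by the 2:1 spreading method:
Δσ = qBL/((B+z)(L+z)) = 268×3.1×3.1/((3.1+4.95)(3.1+4.95)) = 39.744 kPa
Final effective stress: σ'_f = σ'_0 + Δσ = 56.03 + 39.744 = 95.774 kPa.
Normally consolidated clay, so the full stress increment lies on the virgin compression line:
S_c = C_c·H/(1+e₀)·log₁₀(σ'_f/σ'_0) = 0.24×4.1/(1+1.2)×log₁₀(95.774/56.03)
    = 0.44727 × 0.23283 = 0.1041 m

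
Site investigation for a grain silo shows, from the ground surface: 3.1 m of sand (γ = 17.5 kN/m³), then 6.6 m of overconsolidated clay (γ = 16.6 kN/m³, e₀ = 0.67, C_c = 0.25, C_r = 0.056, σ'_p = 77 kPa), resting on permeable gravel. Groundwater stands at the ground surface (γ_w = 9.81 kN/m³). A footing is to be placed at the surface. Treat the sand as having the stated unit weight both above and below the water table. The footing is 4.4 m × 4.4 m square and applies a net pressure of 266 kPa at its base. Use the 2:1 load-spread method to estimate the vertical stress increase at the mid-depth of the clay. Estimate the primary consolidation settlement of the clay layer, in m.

Mid-depth of clay below the ground surface: z = 3.1 + 6.6/2 = 6.4 m.
Total vertical stress at mid-clay: σ_v = 17.5×3.1 + 16.6×3.3 = 109.03 kPa.
Pore pressure: u = 9.81×(6.4 − 0) = 62.784 kPa.
Initial effective stress: σ'_0 = σ_v − u = 109.03 − 62.784 = 46.246 kPa.
Stress increase at mid-clay by the 2:1 spreading method:
Δσ = qBL/((B+z)(L+z)) = 266×4.4×4.4/((4.4+6.4)(4.4+6.4)) = 44.151 kPa
Final effective stress: σ'_f = 46.246 + 44.151 = 90.397 kPa.
σ'_f = 90.397 > σ'_p = 77 kPa, so the stress path crosses the preconsolidation pressure — recompression up to σ'_p, then virgin compression beyond:
S_c = H/(1+e₀)·[C_r·log₁₀(σ'_p/σ'_0) + C_c·log₁₀(σ'_f/σ'_p)]
    = 6.6/1.67 × [0.056×log₁₀(77/46.246) + 0.25×log₁₀(90.397/77)]
    = 3.9521 × [0.012399 + 0.017416] = 0.1178 m

S_c ≈ 0.118 m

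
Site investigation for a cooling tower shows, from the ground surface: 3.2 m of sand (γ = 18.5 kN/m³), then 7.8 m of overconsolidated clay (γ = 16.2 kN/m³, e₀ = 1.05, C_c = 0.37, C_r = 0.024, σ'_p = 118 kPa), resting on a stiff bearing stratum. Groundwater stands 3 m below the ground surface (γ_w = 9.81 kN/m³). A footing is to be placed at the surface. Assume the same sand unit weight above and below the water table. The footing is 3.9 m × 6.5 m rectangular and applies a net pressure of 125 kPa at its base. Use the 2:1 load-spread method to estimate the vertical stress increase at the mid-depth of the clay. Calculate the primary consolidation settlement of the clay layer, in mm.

Mid-depth of clay below the ground surface: z = 3.2 + 7.8/2 = 7.1 m.
Total vertical stress at mid-clay: σ_v = 18.5×3.2 + 16.2×3.9 = 122.38 kPa.
Pore pressure: u = 9.81×(7.1 − 3) = 40.221 kPa.
Initial effective stress: σ'_0 = σ_v − u = 122.38 − 40.221 = 82.159 kPa.
Stress increase at mid-clay by the 2:1 spreading method:
Δσ = qBL/((B+z)(L+z)) = 125×3.9×6.5/((3.9+7.1)(6.5+7.1)) = 21.181 kPa
Final effective stress: σ'_f = 82.159 + 21.181 = 103.34 kPa.
σ'_f = 103.34 ≤ σ'_p = 118 kPa, so the clay remains overconsolidated and only the recompression index applies:
S_c = C_r·H/(1+e₀)·log₁₀(σ'_f/σ'_0) = 0.024×7.8/2.05×log₁₀(103.34/82.159)
    = 0.091318 × 0.099613 = 0.009096 m

S_c ≈ 9.1 mm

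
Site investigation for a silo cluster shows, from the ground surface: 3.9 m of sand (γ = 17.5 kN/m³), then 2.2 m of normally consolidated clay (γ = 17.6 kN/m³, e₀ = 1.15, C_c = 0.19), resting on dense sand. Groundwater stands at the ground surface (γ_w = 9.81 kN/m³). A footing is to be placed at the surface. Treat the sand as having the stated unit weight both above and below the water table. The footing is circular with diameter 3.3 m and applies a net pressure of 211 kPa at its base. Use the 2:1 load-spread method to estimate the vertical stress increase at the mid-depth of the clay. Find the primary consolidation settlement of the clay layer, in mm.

S_c ≈ 52.6 mm

Mid-depth of clay below the ground surface: z = 3.9 + 2.2/2 = 5 m.
Total vertical stress at mid-clay: σ_v = 17.5×3.9 + 17.6×1.1 = 87.61 kPa.
Pore pressure: u = 9.81×(5 − 0) = 49.05 kPa.
Initial effective stress: σ'_0 = σ_v − u = 87.61 − 49.05 = 38.56 kPa.
Stress increase at mid-clay by the 2:1 spreading method:
Δσ ≈ qD²/(D+z)² = 211×3.3²/(3.3+5)² = 33.354 kPa
Final effective stress: σ'_f = σ'_0 + Δσ = 38.56 + 33.354 = 71.914 kPa.
Normally consolidated clay, so the full stress increment lies on the virgin compression line:
S_c = C_c·H/(1+e₀)·log₁₀(σ'_f/σ'_0) = 0.19×2.2/(1+1.15)×log₁₀(71.914/38.56)
    = 0.19442 × 0.27068 = 0.05263 m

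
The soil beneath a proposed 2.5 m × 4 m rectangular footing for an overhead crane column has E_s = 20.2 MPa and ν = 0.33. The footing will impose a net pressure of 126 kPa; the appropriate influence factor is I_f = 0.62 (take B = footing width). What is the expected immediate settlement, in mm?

Immediate (elastic) settlement: S_e = q·B·(1−ν²)/E_s · I_f.
E_s = 20.2 MPa = 20200 kPa.
S_e = 126 × 2.5 × (1 − 0.33²) / 20200 × 0.62
    = 126 × 2.5 × 0.8911 / 20200 × 0.62
    = 0.008615 m = 8.615 mm

S_e ≈ 8.62 mm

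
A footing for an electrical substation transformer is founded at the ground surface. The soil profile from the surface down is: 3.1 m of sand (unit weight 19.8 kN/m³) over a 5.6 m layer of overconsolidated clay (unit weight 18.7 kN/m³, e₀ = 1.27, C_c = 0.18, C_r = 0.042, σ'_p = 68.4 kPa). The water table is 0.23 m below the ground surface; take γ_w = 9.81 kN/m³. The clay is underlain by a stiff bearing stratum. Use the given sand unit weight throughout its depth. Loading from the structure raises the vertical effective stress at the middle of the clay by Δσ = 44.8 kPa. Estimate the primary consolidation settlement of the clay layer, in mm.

Mid-depth of clay below the ground surface: z = 3.1 + 5.6/2 = 5.9 m.
Total vertical stress at mid-clay: σ_v = 19.8×3.1 + 18.7×2.8 = 113.74 kPa.
Pore pressure: u = 9.81×(5.9 − 0.23) = 55.623 kPa.
Initial effective stress: σ'_0 = σ_v − u = 113.74 − 55.623 = 58.117 kPa.
Final effective stress: σ'_f = 58.117 + 44.8 = 102.92 kPa.
σ'_f = 102.92 > σ'_p = 68.4 kPa, so the stress path crosses the preconsolidation pressure — recompression up to σ'_p, then virgin compression beyond:
S_c = H/(1+e₀)·[C_r·log₁₀(σ'_p/σ'_0) + C_c·log₁₀(σ'_f/σ'_p)]
    = 5.6/2.27 × [0.042×log₁₀(68.4/58.117) + 0.18×log₁₀(102.92/68.4)]
    = 2.467 × [0.0029716 + 0.03194] = 0.08613 m

S_c ≈ 86.1 mm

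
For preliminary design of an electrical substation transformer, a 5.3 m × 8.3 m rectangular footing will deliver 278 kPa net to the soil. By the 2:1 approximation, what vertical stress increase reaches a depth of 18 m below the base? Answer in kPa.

Δσ_z ≈ 20 kPa

By the 2:1 method the load spreads at 1 horizontal : 2 vertical, so at depth z the loaded area has grown by z in each plan dimension:
Δσ = qBL/((B+z)(L+z)) = 278×5.3×8.3/((5.3+18)(8.3+18)) = 19.957 kPa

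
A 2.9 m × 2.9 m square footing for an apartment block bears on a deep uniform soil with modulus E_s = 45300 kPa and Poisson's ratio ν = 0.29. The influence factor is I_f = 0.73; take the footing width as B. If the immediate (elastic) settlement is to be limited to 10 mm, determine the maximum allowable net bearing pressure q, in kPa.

q ≈ 234 kPa

S_e = q·B·(1−ν²)/E_s · I_f  ⇒  q = S_e·E_s / (B·(1−ν²)·I_f).
q = 0.01 × 45300 / (2.9 × 0.9159 × 0.73) = 233.6 kPa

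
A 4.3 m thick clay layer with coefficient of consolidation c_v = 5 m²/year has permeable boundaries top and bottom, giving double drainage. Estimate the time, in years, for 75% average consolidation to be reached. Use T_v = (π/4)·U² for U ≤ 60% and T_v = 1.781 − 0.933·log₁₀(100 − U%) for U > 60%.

Drainage path length: H_d = H/2 = 2.15 m (double drainage).
U > 60%: T_v = 1.781 − 0.933·log₁₀(100 − 75) = 0.47672.
t = T_v·H_d²/c_v = 0.47672×2.15²/5 = 0.4407 years.

t ≈ 0.441 years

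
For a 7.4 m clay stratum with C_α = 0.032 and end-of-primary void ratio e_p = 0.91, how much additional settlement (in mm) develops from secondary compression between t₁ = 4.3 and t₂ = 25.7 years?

S_s ≈ 96.3 mm

Secondary compression: S_s = C_α·H/(1+e_p)·log₁₀(t₂/t₁)
S_s = 0.032×7.4/(1+0.91)×log₁₀(25.7/4.3)
    = 0.124 × 0.7765 = 0.09627 m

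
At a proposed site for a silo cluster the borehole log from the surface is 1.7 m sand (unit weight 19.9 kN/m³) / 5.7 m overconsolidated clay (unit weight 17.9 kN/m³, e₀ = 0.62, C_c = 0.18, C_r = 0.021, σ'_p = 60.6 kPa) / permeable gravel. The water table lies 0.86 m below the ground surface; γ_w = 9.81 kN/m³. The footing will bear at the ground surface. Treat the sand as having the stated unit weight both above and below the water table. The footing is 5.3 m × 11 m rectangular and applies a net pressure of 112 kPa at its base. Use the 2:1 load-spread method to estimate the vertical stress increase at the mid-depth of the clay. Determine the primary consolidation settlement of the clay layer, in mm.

Mid-depth of clay below the ground surface: z = 1.7 + 5.7/2 = 4.55 m.
Total vertical stress at mid-clay: σ_v = 19.9×1.7 + 17.9×2.85 = 84.845 kPa.
Pore pressure: u = 9.81×(4.55 − 0.86) = 36.199 kPa.
Initial effective stress: σ'_0 = σ_v − u = 84.845 − 36.199 = 48.646 kPa.
Stress increase at mid-clay by the 2:1 spreading method:
Δσ = qBL/((B+z)(L+z)) = 112×5.3×11/((5.3+4.55)(11+4.55)) = 42.63 kPa
Final effective stress: σ'_f = 48.646 + 42.63 = 91.276 kPa.
σ'_f = 91.276 > σ'_p = 60.6 kPa, so the stress path crosses the preconsolidation pressure — recompression up to σ'_p, then virgin compression beyond:
S_c = H/(1+e₀)·[C_r·log₁₀(σ'_p/σ'_0) + C_c·log₁₀(σ'_f/σ'_p)]
    = 5.7/1.62 × [0.021×log₁₀(60.6/48.646) + 0.18×log₁₀(91.276/60.6)]
    = 3.5185 × [0.0020039 + 0.032019] = 0.1197 m

S_c ≈ 120 mm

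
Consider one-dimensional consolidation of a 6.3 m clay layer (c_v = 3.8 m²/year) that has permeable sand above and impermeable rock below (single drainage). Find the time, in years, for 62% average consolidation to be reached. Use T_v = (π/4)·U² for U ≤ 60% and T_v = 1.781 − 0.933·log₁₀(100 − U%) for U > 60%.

t ≈ 3.21 years

Drainage path length: H_d = H = 6.3 m (single drainage).
U > 60%: T_v = 1.781 − 0.933·log₁₀(100 − 62) = 0.30706.
t = T_v·H_d²/c_v = 0.30706×6.3²/3.8 = 3.207 years.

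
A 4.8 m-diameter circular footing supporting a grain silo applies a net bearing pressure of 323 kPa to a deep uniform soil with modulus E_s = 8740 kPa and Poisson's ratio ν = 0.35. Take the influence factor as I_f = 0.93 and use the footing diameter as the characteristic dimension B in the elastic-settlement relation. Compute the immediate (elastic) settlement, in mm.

S_e ≈ 145 mm

Immediate (elastic) settlement: S_e = q·B·(1−ν²)/E_s · I_f.
S_e = 323 × 4.8 × (1 − 0.35²) / 8740 × 0.93
    = 323 × 4.8 × 0.8775 / 8740 × 0.93
    = 0.1448 m = 144.8 mm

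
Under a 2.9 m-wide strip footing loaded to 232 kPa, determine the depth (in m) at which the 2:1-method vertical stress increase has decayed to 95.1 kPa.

z ≈ 4.17 m

2:1 spreading — at depth z the loaded area has grown by z in each plan dimension:
qB/(B+z) = Δσ_z ⇒ z = qB/Δσ_z − B = 232×2.9/95.1 − 2.9 = 4.175 m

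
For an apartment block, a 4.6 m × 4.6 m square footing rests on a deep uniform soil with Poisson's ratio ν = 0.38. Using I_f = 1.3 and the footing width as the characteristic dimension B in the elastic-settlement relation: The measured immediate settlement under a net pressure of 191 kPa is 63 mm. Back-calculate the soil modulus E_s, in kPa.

S_e = q·B·(1−ν²)/E_s · I_f  ⇒  E_s = q·B·(1−ν²)·I_f / S_e.
E_s = 191 × 4.6 × 0.8556 × 1.3 / 0.063 = 15510 kPa

E_s ≈ 15500 kPa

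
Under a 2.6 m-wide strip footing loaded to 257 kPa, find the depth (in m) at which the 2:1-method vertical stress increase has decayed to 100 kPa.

2:1 spreading — at depth z the loaded area has grown by z in each plan dimension:
qB/(B+z) = Δσ_z ⇒ z = qB/Δσ_z − B = 257×2.6/100 − 2.6 = 4.082 m

z ≈ 4.08 m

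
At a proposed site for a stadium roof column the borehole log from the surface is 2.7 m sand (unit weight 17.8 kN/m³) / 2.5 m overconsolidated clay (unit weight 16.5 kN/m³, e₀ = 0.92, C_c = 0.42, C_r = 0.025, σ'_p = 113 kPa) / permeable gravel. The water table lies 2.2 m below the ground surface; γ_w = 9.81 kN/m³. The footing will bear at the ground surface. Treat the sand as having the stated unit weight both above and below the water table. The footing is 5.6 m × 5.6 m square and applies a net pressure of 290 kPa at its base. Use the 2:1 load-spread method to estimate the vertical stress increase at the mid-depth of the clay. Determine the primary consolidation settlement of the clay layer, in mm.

S_c ≈ 80.3 mm

Mid-depth of clay below the ground surface: z = 2.7 + 2.5/2 = 3.95 m.
Total vertical stress at mid-clay: σ_v = 17.8×2.7 + 16.5×1.25 = 68.685 kPa.
Pore pressure: u = 9.81×(3.95 − 2.2) = 17.168 kPa.
Initial effective stress: σ'_0 = σ_v − u = 68.685 − 17.168 = 51.517 kPa.
Stress increase at mid-clay by the 2:1 spreading method:
Δσ = qBL/((B+z)(L+z)) = 290×5.6×5.6/((5.6+3.95)(5.6+3.95)) = 99.717 kPa
Final effective stress: σ'_f = 51.517 + 99.717 = 151.23 kPa.
σ'_f = 151.23 > σ'_p = 113 kPa, so the stress path crosses the preconsolidation pressure — recompression up to σ'_p, then virgin compression beyond:
S_c = H/(1+e₀)·[C_r·log₁₀(σ'_p/σ'_0) + C_c·log₁₀(σ'_f/σ'_p)]
    = 2.5/1.92 × [0.025×log₁₀(113/51.517) + 0.42×log₁₀(151.23/113)]
    = 1.3021 × [0.0085282 + 0.053155] = 0.08032 m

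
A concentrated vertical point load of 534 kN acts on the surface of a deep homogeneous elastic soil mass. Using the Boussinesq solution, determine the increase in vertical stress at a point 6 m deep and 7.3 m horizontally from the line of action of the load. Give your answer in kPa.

Δσ_z ≈ 0.731 kPa

Boussinesq vertical stress below a point load on an elastic half-space:
Δσ_z = 3P/(2πz²) · [1 + (r/z)²]^(−5/2)
r/z = 7.3/6 = 1.2167; [1+(r/z)²]^(−5/2) = 0.10322.
Δσ_z = 3×534/(2π×6²) × 0.10322 = 7.0824 × 0.10322 = 0.731 kPa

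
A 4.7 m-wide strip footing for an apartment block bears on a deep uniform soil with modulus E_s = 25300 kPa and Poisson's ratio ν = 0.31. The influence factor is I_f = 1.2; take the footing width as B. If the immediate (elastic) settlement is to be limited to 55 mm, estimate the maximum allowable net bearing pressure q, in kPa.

q ≈ 273 kPa

S_e = q·B·(1−ν²)/E_s · I_f  ⇒  q = S_e·E_s / (B·(1−ν²)·I_f).
q = 0.055 × 25300 / (4.7 × 0.9039 × 1.2) = 273 kPa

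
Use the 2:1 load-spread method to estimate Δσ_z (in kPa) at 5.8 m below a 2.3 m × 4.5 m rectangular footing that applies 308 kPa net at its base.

By the 2:1 method the load spreads at 1 horizontal : 2 vertical, so at depth z the loaded area has grown by z in each plan dimension:
Δσ = qBL/((B+z)(L+z)) = 308×2.3×4.5/((2.3+5.8)(4.5+5.8)) = 38.209 kPa

Δσ_z ≈ 38.2 kPa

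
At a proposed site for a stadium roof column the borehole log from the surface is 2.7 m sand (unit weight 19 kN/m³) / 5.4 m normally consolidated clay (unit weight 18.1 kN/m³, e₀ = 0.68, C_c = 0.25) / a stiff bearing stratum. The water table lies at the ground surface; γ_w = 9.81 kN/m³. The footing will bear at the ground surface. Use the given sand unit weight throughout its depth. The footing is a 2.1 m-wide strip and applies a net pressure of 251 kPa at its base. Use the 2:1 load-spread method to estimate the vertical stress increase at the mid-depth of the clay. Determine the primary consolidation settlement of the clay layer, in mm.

Mid-depth of clay below the ground surface: z = 2.7 + 5.4/2 = 5.4 m.
Total vertical stress at mid-clay: σ_v = 19×2.7 + 18.1×2.7 = 100.17 kPa.
Pore pressure: u = 9.81×(5.4 − 0) = 52.974 kPa.
Initial effective stress: σ'_0 = σ_v − u = 100.17 − 52.974 = 47.196 kPa.
Stress increase at mid-clay by the 2:1 spreading method:
Δσ = qB/(B+z) = 251×2.1/(2.1+5.4) = 70.28 kPa
Final effective stress: σ'_f = σ'_0 + Δσ = 47.196 + 70.28 = 117.48 kPa.
Normally consolidated clay, so the full stress increment lies on the virgin compression line:
S_c = C_c·H/(1+e₀)·log₁₀(σ'_f/σ'_0) = 0.25×5.4/(1+0.68)×log₁₀(117.48/47.196)
    = 0.80357 × 0.39606 = 0.3183 m

S_c ≈ 318 mm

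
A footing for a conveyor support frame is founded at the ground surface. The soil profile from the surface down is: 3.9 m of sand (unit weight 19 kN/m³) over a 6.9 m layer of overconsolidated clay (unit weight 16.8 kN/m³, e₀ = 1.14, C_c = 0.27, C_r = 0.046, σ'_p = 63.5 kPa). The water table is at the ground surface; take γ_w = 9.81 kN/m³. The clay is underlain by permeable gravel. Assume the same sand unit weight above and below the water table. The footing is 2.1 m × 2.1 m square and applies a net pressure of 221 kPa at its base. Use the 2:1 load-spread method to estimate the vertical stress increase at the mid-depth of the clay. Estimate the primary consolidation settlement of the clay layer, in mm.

Mid-depth of clay below the ground surface: z = 3.9 + 6.9/2 = 7.35 m.
Total vertical stress at mid-clay: σ_v = 19×3.9 + 16.8×3.45 = 132.06 kPa.
Pore pressure: u = 9.81×(7.35 − 0) = 72.103 kPa.
Initial effective stress: σ'_0 = σ_v − u = 132.06 − 72.103 = 59.957 kPa.
Stress increase at mid-clay by the 2:1 spreading method:
Δσ = qBL/((B+z)(L+z)) = 221×2.1×2.1/((2.1+7.35)(2.1+7.35)) = 10.914 kPa
Final effective stress: σ'_f = 59.957 + 10.914 = 70.871 kPa.
σ'_f = 70.871 > σ'_p = 63.5 kPa, so the stress path crosses the preconsolidation pressure — recompression up to σ'_p, then virgin compression beyond:
S_c = H/(1+e₀)·[C_r·log₁₀(σ'_p/σ'_0) + C_c·log₁₀(σ'_f/σ'_p)]
    = 6.9/2.14 × [0.046×log₁₀(63.5/59.957) + 0.27×log₁₀(70.871/63.5)]
    = 3.2243 × [0.001147 + 0.012878] = 0.04522 m

S_c ≈ 45.2 mm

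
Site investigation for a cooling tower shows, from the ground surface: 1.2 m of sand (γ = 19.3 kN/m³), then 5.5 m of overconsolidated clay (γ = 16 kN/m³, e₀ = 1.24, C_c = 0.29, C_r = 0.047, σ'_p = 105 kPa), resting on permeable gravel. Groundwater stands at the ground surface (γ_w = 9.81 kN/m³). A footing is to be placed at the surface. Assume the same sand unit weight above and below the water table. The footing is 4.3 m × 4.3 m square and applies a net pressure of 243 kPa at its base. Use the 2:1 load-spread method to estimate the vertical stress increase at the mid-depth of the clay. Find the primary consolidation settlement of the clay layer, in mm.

S_c ≈ 60.2 mm

Mid-depth of clay below the ground surface: z = 1.2 + 5.5/2 = 3.95 m.
Total vertical stress at mid-clay: σ_v = 19.3×1.2 + 16×2.75 = 67.16 kPa.
Pore pressure: u = 9.81×(3.95 − 0) = 38.75 kPa.
Initial effective stress: σ'_0 = σ_v − u = 67.16 − 38.75 = 28.41 kPa.
Stress increase at mid-clay by the 2:1 spreading method:
Δσ = qBL/((B+z)(L+z)) = 243×4.3×4.3/((4.3+3.95)(4.3+3.95)) = 66.014 kPa
Final effective stress: σ'_f = 28.41 + 66.014 = 94.424 kPa.
σ'_f = 94.424 ≤ σ'_p = 105 kPa, so the clay remains overconsolidated and only the recompression index applies:
S_c = C_r·H/(1+e₀)·log₁₀(σ'_f/σ'_0) = 0.047×5.5/2.24×log₁₀(94.424/28.41)
    = 0.1154 × 0.52161 = 0.0602 m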